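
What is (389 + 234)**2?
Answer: 388129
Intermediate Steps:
(389 + 234)**2 = 623**2 = 388129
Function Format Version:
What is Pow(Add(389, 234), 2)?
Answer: 388129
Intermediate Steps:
Pow(Add(389, 234), 2) = Pow(623, 2) = 388129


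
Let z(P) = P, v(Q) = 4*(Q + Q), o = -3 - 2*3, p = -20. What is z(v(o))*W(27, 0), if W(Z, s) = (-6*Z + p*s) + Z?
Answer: 9720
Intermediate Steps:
o = -9 (o = -3 - 6 = -9)
W(Z, s) = -20*s - 5*Z (W(Z, s) = (-6*Z - 20*s) + Z = (-20*s - 6*Z) + Z = -20*s - 5*Z)
v(Q) = 8*Q (v(Q) = 4*(2*Q) = 8*Q)
z(v(o))*W(27, 0) = (8*(-9))*(-20*0 - 5*27) = -72*(0 - 135) = -72*(-135) = 9720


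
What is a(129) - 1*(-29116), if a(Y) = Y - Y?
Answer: 29116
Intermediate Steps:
a(Y) = 0
a(129) - 1*(-29116) = 0 - 1*(-29116) = 0 + 29116 = 29116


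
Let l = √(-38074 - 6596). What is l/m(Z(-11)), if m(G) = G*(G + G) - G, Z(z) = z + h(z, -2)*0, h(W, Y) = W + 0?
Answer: I*√44670/253 ≈ 0.83539*I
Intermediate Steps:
h(W, Y) = W
Z(z) = z (Z(z) = z + z*0 = z + 0 = z)
m(G) = -G + 2*G² (m(G) = G*(2*G) - G = 2*G² - G = -G + 2*G²)
l = I*√44670 (l = √(-44670) = I*√44670 ≈ 211.35*I)
l/m(Z(-11)) = (I*√44670)/((-11*(-1 + 2*(-11)))) = (I*√44670)/((-11*(-1 - 22))) = (I*√44670)/((-11*(-23))) = (I*√44670)/253 = (I*√44670)*(1/253) = I*√44670/253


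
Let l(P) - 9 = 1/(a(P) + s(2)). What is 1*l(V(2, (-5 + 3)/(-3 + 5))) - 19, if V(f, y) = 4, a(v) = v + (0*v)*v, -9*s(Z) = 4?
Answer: -311/32 ≈ -9.7188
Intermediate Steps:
s(Z) = -4/9 (s(Z) = -1/9*4 = -4/9)
a(v) = v (a(v) = v + 0*v = v + 0 = v)
l(P) = 9 + 1/(-4/9 + P) (l(P) = 9 + 1/(P - 4/9) = 9 + 1/(-4/9 + P))
1*l(V(2, (-5 + 3)/(-3 + 5))) - 19 = 1*(27*(-1 + 3*4)/(-4 + 9*4)) - 19 = 1*(27*(-1 + 12)/(-4 + 36)) - 19 = 1*(27*11/32) - 19 = 1*(27*(1/32)*11) - 19 = 1*(297/32) - 19 = 297/32 - 19 = -311/32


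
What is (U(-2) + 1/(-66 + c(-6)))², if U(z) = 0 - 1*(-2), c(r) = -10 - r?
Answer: 19321/4900 ≈ 3.9431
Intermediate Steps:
U(z) = 2 (U(z) = 0 + 2 = 2)
(U(-2) + 1/(-66 + c(-6)))² = (2 + 1/(-66 + (-10 - 1*(-6))))² = (2 + 1/(-66 + (-10 + 6)))² = (2 + 1/(-66 - 4))² = (2 + 1/(-70))² = (2 - 1/70)² = (139/70)² = 19321/4900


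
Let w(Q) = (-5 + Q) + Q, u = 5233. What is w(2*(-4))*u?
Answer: -109893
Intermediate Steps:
w(Q) = -5 + 2*Q
w(2*(-4))*u = (-5 + 2*(2*(-4)))*5233 = (-5 + 2*(-8))*5233 = (-5 - 16)*5233 = -21*5233 = -109893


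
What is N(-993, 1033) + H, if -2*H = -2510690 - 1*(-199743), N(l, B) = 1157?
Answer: 2313261/2 ≈ 1.1566e+6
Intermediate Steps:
H = 2310947/2 (H = -(-2510690 - 1*(-199743))/2 = -(-2510690 + 199743)/2 = -1/2*(-2310947) = 2310947/2 ≈ 1.1555e+6)
N(-993, 1033) + H = 1157 + 2310947/2 = 2313261/2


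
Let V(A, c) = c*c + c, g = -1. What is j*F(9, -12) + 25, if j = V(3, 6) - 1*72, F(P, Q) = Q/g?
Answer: -335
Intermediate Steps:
F(P, Q) = -Q (F(P, Q) = Q/(-1) = Q*(-1) = -Q)
V(A, c) = c + c² (V(A, c) = c² + c = c + c²)
j = -30 (j = 6*(1 + 6) - 1*72 = 6*7 - 72 = 42 - 72 = -30)
j*F(9, -12) + 25 = -(-30)*(-12) + 25 = -30*12 + 25 = -360 + 25 = -335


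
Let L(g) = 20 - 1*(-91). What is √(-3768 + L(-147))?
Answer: I*√3657 ≈ 60.473*I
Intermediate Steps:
L(g) = 111 (L(g) = 20 + 91 = 111)
√(-3768 + L(-147)) = √(-3768 + 111) = √(-3657) = I*√3657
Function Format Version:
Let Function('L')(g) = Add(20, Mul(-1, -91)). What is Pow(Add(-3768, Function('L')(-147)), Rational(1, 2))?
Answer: Mul(I, Pow(3657, Rational(1, 2))) ≈ Mul(60.473, I)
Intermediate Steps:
Function('L')(g) = 111 (Function('L')(g) = Add(20, 91) = 111)
Pow(Add(-3768, Function('L')(-147)), Rational(1, 2)) = Pow(Add(-3768, 111), Rational(1, 2)) = Pow(-3657, Rational(1, 2)) = Mul(I, Pow(3657, Rational(1, 2)))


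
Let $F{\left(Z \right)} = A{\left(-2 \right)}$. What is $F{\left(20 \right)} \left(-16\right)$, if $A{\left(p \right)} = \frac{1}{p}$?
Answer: $8$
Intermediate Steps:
$F{\left(Z \right)} = - \frac{1}{2}$ ($F{\left(Z \right)} = \frac{1}{-2} = - \frac{1}{2}$)
$F{\left(20 \right)} \left(-16\right) = \left(- \frac{1}{2}\right) \left(-16\right) = 8$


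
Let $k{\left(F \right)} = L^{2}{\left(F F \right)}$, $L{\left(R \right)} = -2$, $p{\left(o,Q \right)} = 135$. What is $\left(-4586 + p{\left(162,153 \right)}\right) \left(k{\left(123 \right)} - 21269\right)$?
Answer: $94650515$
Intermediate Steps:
$k{\left(F \right)} = 4$ ($k{\left(F \right)} = \left(-2\right)^{2} = 4$)
$\left(-4586 + p{\left(162,153 \right)}\right) \left(k{\left(123 \right)} - 21269\right) = \left(-4586 + 135\right) \left(4 - 21269\right) = \left(-4451\right) \left(-21265\right) = 94650515$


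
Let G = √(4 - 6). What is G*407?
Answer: 407*I*√2 ≈ 575.58*I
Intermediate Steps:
G = I*√2 (G = √(-2) = I*√2 ≈ 1.4142*I)
G*407 = (I*√2)*407 = 407*I*√2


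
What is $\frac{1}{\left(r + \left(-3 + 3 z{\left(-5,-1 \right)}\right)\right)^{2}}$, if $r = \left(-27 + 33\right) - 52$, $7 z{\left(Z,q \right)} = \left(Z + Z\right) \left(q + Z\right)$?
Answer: $\frac{49}{26569} \approx 0.0018443$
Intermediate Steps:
$z{\left(Z,q \right)} = \frac{2 Z \left(Z + q\right)}{7}$ ($z{\left(Z,q \right)} = \frac{\left(Z + Z\right) \left(q + Z\right)}{7} = \frac{2 Z \left(Z + q\right)}{7}$)
$r = -46$ ($r = 6 - 52 = -46$)
$\frac{1}{\left(r + \left(-3 + 3 z{\left(-5,-1 \right)}\right)\right)^{2}} = \frac{1}{\left(-46 - \left(3 - 3 \cdot \frac{2}{7} \left(-5\right) \left(-5 - 1\right)\right)\right)^{2}} = \frac{1}{\left(-46 - \left(3 - 3 \cdot \frac{2}{7} \left(-5\right) \left(-6\right)\right)\right)^{2}} = \frac{1}{\left(-46 + \left(-3 + 3 \cdot \frac{60}{7}\right)\right)^{2}} = \frac{1}{\left(-46 + \left(-3 + \frac{180}{7}\right)\right)^{2}} = \frac{1}{\left(-46 + \frac{159}{7}\right)^{2}} = \frac{1}{\left(- \frac{163}{7}\right)^{2}} = \frac{1}{\frac{26569}{49}} = \frac{49}{26569}$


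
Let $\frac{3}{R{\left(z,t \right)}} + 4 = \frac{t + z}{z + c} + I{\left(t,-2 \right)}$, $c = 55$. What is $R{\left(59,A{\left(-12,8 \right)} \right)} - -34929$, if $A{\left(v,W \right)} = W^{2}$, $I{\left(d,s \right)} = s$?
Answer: $\frac{6531609}{187} \approx 34928.0$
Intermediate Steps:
$R{\left(z,t \right)} = \frac{3}{-6 + \frac{t + z}{55 + z}}$ ($R{\left(z,t \right)} = \frac{3}{-4 + \left(\frac{t + z}{z + 55} - 2\right)} = \frac{3}{-4 + \left(\frac{t + z}{55 + z} - 2\right)} = \frac{3}{-4 + \left(-2 + \frac{t + z}{55 + z}\right)} = \frac{3}{-6 + \frac{t + z}{55 + z}}$)
$R{\left(59,A{\left(-12,8 \right)} \right)} - -34929 = \frac{3 \left(55 + 59\right)}{-330 + 8^{2} - 295} - -34929 = 3 \frac{1}{-330 + 64 - 295} \cdot 114 + 34929 = 3 \frac{1}{-561} \cdot 114 + 34929 = 3 \left(- \frac{1}{561}\right) 114 + 34929 = - \frac{114}{187} + 34929 = \frac{6531609}{187}$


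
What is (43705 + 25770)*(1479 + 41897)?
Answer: 3013547600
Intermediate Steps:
(43705 + 25770)*(1479 + 41897) = 69475*43376 = 3013547600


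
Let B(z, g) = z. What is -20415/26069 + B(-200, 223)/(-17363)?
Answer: -349251845/452636047 ≈ -0.77160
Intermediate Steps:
-20415/26069 + B(-200, 223)/(-17363) = -20415/26069 - 200/(-17363) = -20415*1/26069 - 200*(-1/17363) = -20415/26069 + 200/17363 = -349251845/452636047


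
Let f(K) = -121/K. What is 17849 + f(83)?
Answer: 1481346/83 ≈ 17848.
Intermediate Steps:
17849 + f(83) = 17849 - 121/83 = 1481346/83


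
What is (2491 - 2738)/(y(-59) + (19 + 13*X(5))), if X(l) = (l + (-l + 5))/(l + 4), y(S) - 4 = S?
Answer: 2223/259 ≈ 8.5830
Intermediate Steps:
y(S) = 4 + S
X(l) = 5/(4 + l) (X(l) = (l + (5 - l))/(4 + l) = 5/(4 + l))
(2491 - 2738)/(y(-59) + (19 + 13*X(5))) = (2491 - 2738)/((4 - 59) + (19 + 13*(5/(4 + 5)))) = -247/(-55 + (19 + 13*(5/9))) = -247/(-55 + (19 + 65/9)) = -247/(-55 + 236/9) = -247/(-259/9) = -247*(-9/259) = 2223/259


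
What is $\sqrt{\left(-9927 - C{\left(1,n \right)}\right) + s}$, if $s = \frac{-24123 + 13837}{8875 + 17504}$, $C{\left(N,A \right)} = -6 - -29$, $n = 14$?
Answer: $\frac{598 i \sqrt{2151354}}{8793} \approx 99.752 i$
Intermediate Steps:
$C{\left(N,A \right)} = 23$ ($C{\left(N,A \right)} = -6 + 29 = 23$)
$s = - \frac{10286}{26379} \approx -0.38993$
$\sqrt{\left(-9927 - C{\left(1,n \right)}\right) + s} = \sqrt{\left(-9927 - 23\right) - \frac{10286}{26379}} = \sqrt{-9950 - \frac{10286}{26379}} = \sqrt{- \frac{262481336}{26379}} = \frac{598 i \sqrt{2151354}}{8793}$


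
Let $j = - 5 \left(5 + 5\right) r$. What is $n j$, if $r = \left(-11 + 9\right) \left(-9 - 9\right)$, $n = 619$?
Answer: $-1114200$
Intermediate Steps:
$r = 36$ ($r = \left(-2\right) \left(-18\right) = 36$)
$j = -1800$ ($j = - 5 \left(5 + 5\right) 36 = \left(-5\right) 10 \cdot 36 = \left(-50\right) 36 = -1800$)
$n j = 619 \left(-1800\right) = -1114200$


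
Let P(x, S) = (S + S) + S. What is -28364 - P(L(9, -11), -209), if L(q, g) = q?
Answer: -27737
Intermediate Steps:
P(x, S) = 3*S (P(x, S) = 2*S + S = 3*S)
-28364 - P(L(9, -11), -209) = -28364 - 3*(-209) = -28364 - 1*(-627) = -28364 + 627 = -27737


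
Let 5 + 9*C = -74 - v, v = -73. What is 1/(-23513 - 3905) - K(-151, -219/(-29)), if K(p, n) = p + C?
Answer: 12475187/82254 ≈ 151.67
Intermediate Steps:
C = -2/3 (C = -5/9 + (-74 - 1*(-73))/9 = -5/9 + (-74 + 73)/9 = -5/9 + (1/9)*(-1) = -5/9 - 1/9 = -2/3 ≈ -0.66667)
K(p, n) = -2/3 + p (K(p, n) = p - 2/3 = -2/3 + p)
1/(-23513 - 3905) - K(-151, -219/(-29)) = 1/(-23513 - 3905) - (-2/3 - 151) = 1/(-27418) - 1*(-455/3) = -1/27418 + 455/3 = 12475187/82254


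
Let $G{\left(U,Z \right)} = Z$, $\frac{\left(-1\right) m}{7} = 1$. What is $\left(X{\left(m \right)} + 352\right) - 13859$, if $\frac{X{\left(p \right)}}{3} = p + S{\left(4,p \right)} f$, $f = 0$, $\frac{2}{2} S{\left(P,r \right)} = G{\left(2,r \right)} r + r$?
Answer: $-13528$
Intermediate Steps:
$m = -7$ ($m = \left(-7\right) 1 = -7$)
$S{\left(P,r \right)} = r + r^{2}$ ($S{\left(P,r \right)} = r r + r = r^{2} + r = r + r^{2}$)
$X{\left(p \right)} = 3 p$ ($X{\left(p \right)} = 3 \left(p + p \left(1 + p\right) 0\right) = 3 \left(p + 0\right) = 3 p$)
$\left(X{\left(m \right)} + 352\right) - 13859 = \left(3 \left(-7\right) + 352\right) - 13859 = \left(-21 + 352\right) - 13859 = 331 - 13859 = -13528$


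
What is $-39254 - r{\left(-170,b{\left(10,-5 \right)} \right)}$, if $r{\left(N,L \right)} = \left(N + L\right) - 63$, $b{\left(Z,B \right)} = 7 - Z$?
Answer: $-39018$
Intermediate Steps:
$r{\left(N,L \right)} = -63 + L + N$ ($r{\left(N,L \right)} = \left(L + N\right) - 63 = -63 + L + N$)
$-39254 - r{\left(-170,b{\left(10,-5 \right)} \right)} = -39254 - \left(-63 + \left(7 - 10\right) - 170\right) = -39254 - \left(-63 - 3 - 170\right) = -39254 - -236 = -39254 + 236 = -39018$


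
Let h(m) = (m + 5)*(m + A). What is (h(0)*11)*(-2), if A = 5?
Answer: -550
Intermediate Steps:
h(m) = (5 + m)**2 (h(m) = (m + 5)*(m + 5) = (5 + m)*(5 + m) = (5 + m)**2)
(h(0)*11)*(-2) = ((25 + 0**2 + 10*0)*11)*(-2) = ((25 + 0 + 0)*11)*(-2) = (25*11)*(-2) = 275*(-2) = -550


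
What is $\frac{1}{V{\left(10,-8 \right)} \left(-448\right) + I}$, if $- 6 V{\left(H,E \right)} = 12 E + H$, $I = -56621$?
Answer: $- \frac{3}{189127} \approx -1.5862 \cdot 10^{-5}$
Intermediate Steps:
$V{\left(H,E \right)} = - 2 E - \frac{H}{6}$ ($V{\left(H,E \right)} = - \frac{12 E + H}{6} = - \frac{H + 12 E}{6} = - 2 E - \frac{H}{6}$)
$\frac{1}{V{\left(10,-8 \right)} \left(-448\right) + I} = \frac{1}{\left(\left(-2\right) \left(-8\right) - \frac{5}{3}\right) \left(-448\right) - 56621} = \frac{1}{\left(16 - \frac{5}{3}\right) \left(-448\right) - 56621} = \frac{1}{\frac{43}{3} \left(-448\right) - 56621} = \frac{1}{- \frac{19264}{3} - 56621} = \frac{1}{- \frac{189127}{3}} = - \frac{3}{189127}$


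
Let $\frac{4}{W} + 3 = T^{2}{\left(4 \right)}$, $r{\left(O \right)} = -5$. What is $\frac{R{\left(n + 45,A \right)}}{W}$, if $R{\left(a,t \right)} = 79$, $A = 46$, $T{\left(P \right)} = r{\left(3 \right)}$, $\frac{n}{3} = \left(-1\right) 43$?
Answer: $\frac{869}{2} \approx 434.5$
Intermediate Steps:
$n = -129$ ($n = 3 \left(\left(-1\right) 43\right) = 3 \left(-43\right) = -129$)
$T{\left(P \right)} = -5$
$W = \frac{2}{11}$ ($W = \frac{4}{-3 + \left(-5\right)^{2}} = \frac{4}{-3 + 25} = \frac{4}{22} = 4 \cdot \frac{1}{22} = \frac{2}{11} \approx 0.18182$)
$\frac{R{\left(n + 45,A \right)}}{W} = \frac{79}{\frac{2}{11}} = 79 \cdot \frac{11}{2} = \frac{869}{2}$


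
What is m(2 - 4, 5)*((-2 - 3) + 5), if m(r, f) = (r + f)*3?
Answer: 0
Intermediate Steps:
m(r, f) = 3*f + 3*r (m(r, f) = (f + r)*3 = 3*f + 3*r)
m(2 - 4, 5)*((-2 - 3) + 5) = (3*5 + 3*(2 - 4))*((-2 - 3) + 5) = (15 + 3*(-2))*(-5 + 5) = (15 - 6)*0 = 9*0 = 0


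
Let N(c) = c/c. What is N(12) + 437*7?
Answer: 3060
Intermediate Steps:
N(c) = 1
N(12) + 437*7 = 1 + 437*7 = 1 + 3059 = 3060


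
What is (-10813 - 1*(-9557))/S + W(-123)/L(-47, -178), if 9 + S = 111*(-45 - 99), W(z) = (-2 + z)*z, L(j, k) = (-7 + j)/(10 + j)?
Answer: 336966137/31986 ≈ 10535.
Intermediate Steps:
L(j, k) = (-7 + j)/(10 + j)
W(z) = z*(-2 + z)
S = -15993 (S = -9 + 111*(-45 - 99) = -9 + 111*(-144) = -9 - 15984 = -15993)
(-10813 - 1*(-9557))/S + W(-123)/L(-47, -178) = (-10813 - 1*(-9557))/(-15993) + (-123*(-2 - 123))/(((-7 - 47)/(10 - 47))) = (-10813 + 9557)*(-1/15993) + (-123*(-125))/((-54/(-37))) = -1256*(-1/15993) + 15375/((-1/37*(-54))) = 1256/15993 + 15375/(54/37) = 1256/15993 + 15375*(37/54) = 1256/15993 + 189625/18 = 336966137/31986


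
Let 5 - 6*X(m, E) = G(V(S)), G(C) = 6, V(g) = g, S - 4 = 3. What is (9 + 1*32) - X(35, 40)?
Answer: 247/6 ≈ 41.167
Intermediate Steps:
S = 7 (S = 4 + 3 = 7)
X(m, E) = -⅙ (X(m, E) = ⅚ - ⅙*6 = ⅚ - 1 = -⅙)
(9 + 1*32) - X(35, 40) = (9 + 1*32) - 1*(-⅙) = (9 + 32) + ⅙ = 41 + ⅙ = 247/6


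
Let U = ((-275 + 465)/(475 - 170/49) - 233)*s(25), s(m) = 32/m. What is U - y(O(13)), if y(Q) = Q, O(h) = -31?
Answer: -30813317/115525 ≈ -266.72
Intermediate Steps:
U = -34394592/115525 (U = ((-275 + 465)/(475 - 170/49) - 233)*(32/25) = (190/(475 - 170*1/49) - 233)*(32*(1/25)) = (190/(475 - 170/49) - 233)*(32/25) = (190/(23105/49) - 233)*(32/25) = (190*(49/23105) - 233)*(32/25) = (1862/4621 - 233)*(32/25) = -1074831/4621*32/25 = -34394592/115525 ≈ -297.72)
U - y(O(13)) = -34394592/115525 - 1*(-31) = -34394592/115525 + 31 = -30813317/115525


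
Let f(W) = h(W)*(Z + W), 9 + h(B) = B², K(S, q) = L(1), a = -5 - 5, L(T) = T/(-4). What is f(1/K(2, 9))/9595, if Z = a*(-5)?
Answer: 322/9595 ≈ 0.033559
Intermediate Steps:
L(T) = -T/4 (L(T) = T*(-¼) = -T/4)
a = -10
K(S, q) = -¼ (K(S, q) = -¼*1 = -¼)
h(B) = -9 + B²
Z = 50 (Z = -10*(-5) = 50)
f(W) = (-9 + W²)*(50 + W)
f(1/K(2, 9))/9595 = ((-9 + (1/(-¼))²)*(50 + 1/(-¼)))/9595 = ((-9 + (-4)²)*(50 - 4))*(1/9595) = ((-9 + 16)*46)*(1/9595) = (7*46)*(1/9595) = 322*(1/9595) = 322/9595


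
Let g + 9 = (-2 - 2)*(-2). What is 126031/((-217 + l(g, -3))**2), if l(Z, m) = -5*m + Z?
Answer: 126031/41209 ≈ 3.0583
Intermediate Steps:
g = -1 (g = -9 + (-2 - 2)*(-2) = -9 - 4*(-2) = -9 + 8 = -1)
l(Z, m) = Z - 5*m
126031/((-217 + l(g, -3))**2) = 126031/((-217 + (-1 - 5*(-3)))**2) = 126031/((-217 + (-1 + 15))**2) = 126031/((-217 + 14)**2) = 126031/((-203)**2) = 126031/41209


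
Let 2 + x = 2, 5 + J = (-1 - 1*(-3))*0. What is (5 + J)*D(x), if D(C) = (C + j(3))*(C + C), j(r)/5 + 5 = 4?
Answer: 0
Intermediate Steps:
J = -5 (J = -5 + (-1 - 1*(-3))*0 = -5 + (-1 + 3)*0 = -5 + 2*0 = -5 + 0 = -5)
j(r) = -5 (j(r) = -25 + 5*4 = -25 + 20 = -5)
x = 0 (x = -2 + 2 = 0)
D(C) = 2*C*(-5 + C) (D(C) = (C - 5)*(C + C) = (-5 + C)*(2*C) = 2*C*(-5 + C))
(5 + J)*D(x) = (5 - 5)*(2*0*(-5 + 0)) = 0*(2*0*(-5)) = 0*0 = 0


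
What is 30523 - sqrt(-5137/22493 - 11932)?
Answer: 30523 - I*sqrt(6036932551209)/22493 ≈ 30523.0 - 109.23*I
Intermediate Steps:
30523 - sqrt(-5137/22493 - 11932) = 30523 - sqrt(-268391613/22493) = 30523 - I*sqrt(6036932551209)/22493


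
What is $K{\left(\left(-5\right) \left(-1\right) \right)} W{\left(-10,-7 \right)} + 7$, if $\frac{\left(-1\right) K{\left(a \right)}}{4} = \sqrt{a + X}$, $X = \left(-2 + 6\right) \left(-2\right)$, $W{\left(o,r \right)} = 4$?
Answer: $7 - 16 i \sqrt{3} \approx 7.0 - 27.713 i$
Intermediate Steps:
$X = -8$ ($X = 4 \left(-2\right) = -8$)
$K{\left(a \right)} = - 4 \sqrt{-8 + a}$ ($K{\left(a \right)} = - 4 \sqrt{a - 8} = - 4 \sqrt{-8 + a}$)
$K{\left(\left(-5\right) \left(-1\right) \right)} W{\left(-10,-7 \right)} + 7 = - 4 \sqrt{-8 - -5} \cdot 4 + 7 = - 4 \sqrt{-8 + 5} \cdot 4 + 7 = - 4 \sqrt{-3} \cdot 4 + 7 = - 4 i \sqrt{3} \cdot 4 + 7 = - 16 i \sqrt{3} + 7 = 7 - 16 i \sqrt{3}$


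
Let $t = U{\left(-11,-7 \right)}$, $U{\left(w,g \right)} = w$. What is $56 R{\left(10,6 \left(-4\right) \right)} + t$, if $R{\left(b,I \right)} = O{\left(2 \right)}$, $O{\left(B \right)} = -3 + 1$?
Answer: $-123$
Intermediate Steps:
$t = -11$
$O{\left(B \right)} = -2$
$R{\left(b,I \right)} = -2$
$56 R{\left(10,6 \left(-4\right) \right)} + t = 56 \left(-2\right) - 11 = -112 - 11 = -123$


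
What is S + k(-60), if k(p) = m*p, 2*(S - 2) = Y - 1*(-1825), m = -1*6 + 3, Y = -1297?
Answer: 446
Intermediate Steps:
m = -3 (m = -6 + 3 = -3)
S = 266 (S = 2 + (-1297 - 1*(-1825))/2 = 2 + (-1297 + 1825)/2 = 2 + (½)*528 = 2 + 264 = 266)
k(p) = -3*p
S + k(-60) = 266 - 3*(-60) = 266 + 180 = 446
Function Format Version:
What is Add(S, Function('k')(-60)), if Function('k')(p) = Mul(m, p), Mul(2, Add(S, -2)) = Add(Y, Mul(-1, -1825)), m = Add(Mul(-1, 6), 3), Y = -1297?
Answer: 446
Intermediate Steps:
m = -3 (m = Add(-6, 3) = -3)
S = 266 (S = Add(2, Mul(Rational(1, 2), Add(-1297, Mul(-1, -1825)))) = Add(2, Mul(Rational(1, 2), Add(-1297, 1825))) = Add(2, Mul(Rational(1, 2), 528)) = Add(2, 264) = 266)
Function('k')(p) = Mul(-3, p)
Add(S, Function('k')(-60)) = Add(266, Mul(-3, -60)) = Add(266, 180) = 446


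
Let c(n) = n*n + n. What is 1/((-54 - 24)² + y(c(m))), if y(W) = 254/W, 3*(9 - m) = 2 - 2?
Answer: 45/273907 ≈ 0.00016429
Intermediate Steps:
m = 9 (m = 9 - (2 - 2)/3 = 9 - ⅓*0 = 9 + 0 = 9)
c(n) = n + n² (c(n) = n² + n = n + n²)
1/((-54 - 24)² + y(c(m))) = 1/((-54 - 24)² + 254/((9*(1 + 9)))) = 1/((-78)² + 254/((9*10))) = 1/(6084 + 254/90) = 1/(6084 + 254*(1/90)) = 1/(6084 + 127/45) = 1/(273907/45) = 45/273907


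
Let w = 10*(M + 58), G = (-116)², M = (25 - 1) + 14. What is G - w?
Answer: 12496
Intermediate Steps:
M = 38 (M = 24 + 14 = 38)
G = 13456
w = 960 (w = 10*(38 + 58) = 10*96 = 960)
G - w = 13456 - 1*960 = 13456 - 960 = 12496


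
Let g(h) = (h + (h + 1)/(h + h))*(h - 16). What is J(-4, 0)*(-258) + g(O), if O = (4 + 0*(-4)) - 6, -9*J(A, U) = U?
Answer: 63/2 ≈ 31.500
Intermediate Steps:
J(A, U) = -U/9
O = -2 (O = (4 + 0) - 6 = 4 - 6 = -2)
g(h) = (-16 + h)*(h + (1 + h)/(2*h)) (g(h) = (h + (1 + h)/((2*h)))*(-16 + h) = (h + (1 + h)*(1/(2*h)))*(-16 + h) = (h + (1 + h)/(2*h))*(-16 + h) = (-16 + h)*(h + (1 + h)/(2*h)))
J(-4, 0)*(-258) + g(O) = -⅑*0*(-258) + (-15/2 + (-2)² - 8/(-2) - 31/2*(-2)) = 0*(-258) + (-15/2 + 4 - 8*(-½) + 31) = 0 + (-15/2 + 4 + 4 + 31) = 0 + 63/2 = 63/2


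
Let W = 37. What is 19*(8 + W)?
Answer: 855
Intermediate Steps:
19*(8 + W) = 19*(8 + 37) = 19*45 = 855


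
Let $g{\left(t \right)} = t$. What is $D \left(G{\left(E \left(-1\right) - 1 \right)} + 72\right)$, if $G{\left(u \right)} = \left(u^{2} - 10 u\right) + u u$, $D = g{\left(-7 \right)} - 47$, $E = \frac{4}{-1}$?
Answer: $-3240$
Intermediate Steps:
$E = -4$ ($E = 4 \left(-1\right) = -4$)
$D = -54$ ($D = -7 - 47 = -54$)
$G{\left(u \right)} = - 10 u + 2 u^{2}$ ($G{\left(u \right)} = \left(u^{2} - 10 u\right) + u^{2} = - 10 u + 2 u^{2}$)
$D \left(G{\left(E \left(-1\right) - 1 \right)} + 72\right) = - 54 \left(2 \left(\left(-4\right) \left(-1\right) - 1\right) \left(-5 - -3\right) + 72\right) = - 54 \left(2 \left(4 - 1\right) \left(-5 + \left(4 - 1\right)\right) + 72\right) = - 54 \left(2 \cdot 3 \left(-5 + 3\right) + 72\right) = - 54 \left(2 \cdot 3 \left(-2\right) + 72\right) = - 54 \left(-12 + 72\right) = \left(-54\right) 60 = -3240$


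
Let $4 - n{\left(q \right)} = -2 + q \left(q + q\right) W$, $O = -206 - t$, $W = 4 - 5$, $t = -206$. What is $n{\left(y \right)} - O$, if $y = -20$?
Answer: $806$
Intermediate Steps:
$W = -1$ ($W = 4 - 5 = -1$)
$O = 0$ ($O = -206 - -206 = -206 + 206 = 0$)
$n{\left(q \right)} = 6 + 2 q^{2}$ ($n{\left(q \right)} = 4 - \left(-2 + q \left(q + q\right) \left(-1\right)\right) = 4 - \left(-2 + q 2 q \left(-1\right)\right) = 4 - \left(-2 + 2 q^{2} \left(-1\right)\right) = 4 - \left(-2 - 2 q^{2}\right) = 4 + \left(2 + 2 q^{2}\right) = 6 + 2 q^{2}$)
$n{\left(y \right)} - O = \left(6 + 2 \left(-20\right)^{2}\right) - 0 = \left(6 + 2 \cdot 400\right) + 0 = \left(6 + 800\right) + 0 = 806 + 0 = 806$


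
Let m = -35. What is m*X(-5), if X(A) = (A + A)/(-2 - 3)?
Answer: -70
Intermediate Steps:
X(A) = -2*A/5 (X(A) = (2*A)/(-5) = (2*A)*(-1/5) = -2*A/5)
m*X(-5) = -(-14)*(-5) = -35*2 = -70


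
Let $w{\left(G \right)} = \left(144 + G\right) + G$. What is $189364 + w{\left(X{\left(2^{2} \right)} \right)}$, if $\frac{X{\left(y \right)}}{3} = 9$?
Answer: $189562$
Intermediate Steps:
$X{\left(y \right)} = 27$ ($X{\left(y \right)} = 3 \cdot 9 = 27$)
$w{\left(G \right)} = 144 + 2 G$
$189364 + w{\left(X{\left(2^{2} \right)} \right)} = 189364 + \left(144 + 2 \cdot 27\right) = 189364 + \left(144 + 54\right) = 189364 + 198 = 189562$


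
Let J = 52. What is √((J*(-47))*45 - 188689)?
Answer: I*√298669 ≈ 546.51*I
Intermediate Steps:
√((J*(-47))*45 - 188689) = √((52*(-47))*45 - 188689) = √(-2444*45 - 188689) = √(-109980 - 188689) = √(-298669) = I*√298669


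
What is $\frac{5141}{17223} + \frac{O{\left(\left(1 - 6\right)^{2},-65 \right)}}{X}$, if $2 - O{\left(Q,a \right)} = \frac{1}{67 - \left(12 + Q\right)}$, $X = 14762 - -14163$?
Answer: $\frac{1487372969}{4981752750} \approx 0.29856$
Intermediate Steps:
$X = 28925$ ($X = 14762 + 14163 = 28925$)
$O{\left(Q,a \right)} = 2 - \frac{1}{55 - Q}$ ($O{\left(Q,a \right)} = 2 - \frac{1}{67 - \left(12 + Q\right)} = 2 - \frac{1}{55 - Q}$)
$\frac{5141}{17223} + \frac{O{\left(\left(1 - 6\right)^{2},-65 \right)}}{X} = \frac{5141}{17223} + \frac{\frac{1}{-55 + \left(1 - 6\right)^{2}} \left(-109 + 2 \left(1 - 6\right)^{2}\right)}{28925} = 5141 \cdot \frac{1}{17223} + \frac{-109 + 2 \left(-5\right)^{2}}{-55 + \left(-5\right)^{2}} \cdot \frac{1}{28925} = \frac{5141}{17223} + \frac{-109 + 2 \cdot 25}{-55 + 25} \cdot \frac{1}{28925} = \frac{5141}{17223} + \frac{-109 + 50}{-30} \cdot \frac{1}{28925} = \frac{5141}{17223} + \left(- \frac{1}{30}\right) \left(-59\right) \frac{1}{28925} = \frac{5141}{17223} + \frac{59}{30} \cdot \frac{1}{28925} = \frac{5141}{17223} + \frac{59}{867750} = \frac{1487372969}{4981752750}$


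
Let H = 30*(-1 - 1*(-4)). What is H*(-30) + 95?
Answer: -2605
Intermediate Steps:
H = 90 (H = 30*(-1 + 4) = 30*3 = 90)
H*(-30) + 95 = 90*(-30) + 95 = -2700 + 95 = -2605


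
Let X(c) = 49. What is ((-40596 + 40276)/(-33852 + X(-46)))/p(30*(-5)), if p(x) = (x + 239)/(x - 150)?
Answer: -96000/3008467 ≈ -0.031910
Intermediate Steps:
p(x) = (239 + x)/(-150 + x)
((-40596 + 40276)/(-33852 + X(-46)))/p(30*(-5)) = ((-40596 + 40276)/(-33852 + 49))/(((239 + 30*(-5))/(-150 + 30*(-5)))) = (-320/(-33803))/(((239 - 150)/(-150 - 150))) = (-320*(-1/33803))/((89/(-300))) = 320/(33803*((-1/300*89))) = 320/(33803*(-89/300)) = (320/33803)*(-300/89) = -96000/3008467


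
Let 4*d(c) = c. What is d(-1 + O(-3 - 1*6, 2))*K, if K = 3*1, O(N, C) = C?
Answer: ¾ ≈ 0.75000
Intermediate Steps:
K = 3
d(c) = c/4
d(-1 + O(-3 - 1*6, 2))*K = ((-1 + 2)/4)*3 = ((¼)*1)*3 = (¼)*3 = ¾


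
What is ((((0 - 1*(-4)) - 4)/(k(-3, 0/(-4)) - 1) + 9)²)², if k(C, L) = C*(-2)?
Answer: 6561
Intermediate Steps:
k(C, L) = -2*C
((((0 - 1*(-4)) - 4)/(k(-3, 0/(-4)) - 1) + 9)²)² = ((((0 - 1*(-4)) - 4)/(-2*(-3) - 1) + 9)²)² = ((((0 + 4) - 4)/(6 - 1) + 9)²)² = (((4 - 4)/5 + 9)²)² = ((0*(⅕) + 9)²)² = ((0 + 9)²)² = (9²)² = 81² = 6561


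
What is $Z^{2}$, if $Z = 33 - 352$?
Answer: $101761$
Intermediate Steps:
$Z = -319$
$Z^{2} = \left(-319\right)^{2} = 101761$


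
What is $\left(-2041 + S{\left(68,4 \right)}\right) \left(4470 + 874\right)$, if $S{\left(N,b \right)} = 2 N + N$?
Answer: $-9816928$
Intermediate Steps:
$S{\left(N,b \right)} = 3 N$
$\left(-2041 + S{\left(68,4 \right)}\right) \left(4470 + 874\right) = \left(-2041 + 3 \cdot 68\right) \left(4470 + 874\right) = \left(-2041 + 204\right) 5344 = \left(-1837\right) 5344 = -9816928$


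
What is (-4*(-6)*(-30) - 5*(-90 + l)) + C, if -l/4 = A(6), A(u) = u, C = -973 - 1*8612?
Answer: -9735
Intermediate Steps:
C = -9585 (C = -973 - 8612 = -9585)
l = -24 (l = -4*6 = -24)
(-4*(-6)*(-30) - 5*(-90 + l)) + C = (-4*(-6)*(-30) - 5*(-90 - 24)) - 9585 = (24*(-30) - 5*(-114)) - 9585 = (-720 + 570) - 9585 = -150 - 9585 = -9735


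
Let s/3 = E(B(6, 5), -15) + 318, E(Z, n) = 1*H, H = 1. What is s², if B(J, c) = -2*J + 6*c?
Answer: 915849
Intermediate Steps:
E(Z, n) = 1 (E(Z, n) = 1*1 = 1)
s = 957 (s = 3*(1 + 318) = 3*319 = 957)
s² = 957² = 915849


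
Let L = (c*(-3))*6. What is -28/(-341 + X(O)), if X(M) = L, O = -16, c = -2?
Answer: 28/305 ≈ 0.091803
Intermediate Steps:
L = 36 (L = -2*(-3)*6 = 6*6 = 36)
X(M) = 36
-28/(-341 + X(O)) = -28/(-341 + 36) = -28/(-305) = -28*(-1/305) = 28/305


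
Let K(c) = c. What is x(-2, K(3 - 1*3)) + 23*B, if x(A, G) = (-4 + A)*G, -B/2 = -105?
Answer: 4830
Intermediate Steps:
B = 210 (B = -2*(-105) = 210)
x(A, G) = G*(-4 + A)
x(-2, K(3 - 1*3)) + 23*B = (3 - 1*3)*(-4 - 2) + 23*210 = (3 - 3)*(-6) + 4830 = 0*(-6) + 4830 = 0 + 4830 = 4830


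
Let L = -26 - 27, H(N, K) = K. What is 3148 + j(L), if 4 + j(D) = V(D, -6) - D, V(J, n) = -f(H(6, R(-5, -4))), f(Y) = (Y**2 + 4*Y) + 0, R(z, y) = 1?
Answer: 3192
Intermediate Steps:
f(Y) = Y**2 + 4*Y
L = -53
V(J, n) = -5 (V(J, n) = -(4 + 1) = -5)
j(D) = -9 - D (j(D) = -4 + (-5 - D) = -9 - D)
3148 + j(L) = 3148 + (-9 - 1*(-53)) = 3148 + (-9 + 53) = 3148 + 44 = 3192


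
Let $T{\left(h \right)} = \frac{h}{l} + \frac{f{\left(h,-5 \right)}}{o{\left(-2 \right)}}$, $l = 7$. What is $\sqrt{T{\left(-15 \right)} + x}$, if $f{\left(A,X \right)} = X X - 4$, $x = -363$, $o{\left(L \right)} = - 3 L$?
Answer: $\frac{i \sqrt{70882}}{14} \approx 19.017 i$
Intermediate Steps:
$f{\left(A,X \right)} = -4 + X^{2}$ ($f{\left(A,X \right)} = X^{2} - 4 = -4 + X^{2}$)
$T{\left(h \right)} = \frac{7}{2} + \frac{h}{7}$ ($T{\left(h \right)} = \frac{h}{7} + \frac{-4 + \left(-5\right)^{2}}{\left(-3\right) \left(-2\right)} = h \frac{1}{7} + \frac{-4 + 25}{6} = \frac{h}{7} + 21 \cdot \frac{1}{6} = \frac{h}{7} + \frac{7}{2} = \frac{7}{2} + \frac{h}{7}$)
$\sqrt{T{\left(-15 \right)} + x} = \sqrt{\left(\frac{7}{2} + \frac{1}{7} \left(-15\right)\right) - 363} = \sqrt{\left(\frac{7}{2} - \frac{15}{7}\right) - 363} = \sqrt{\frac{19}{14} - 363} = \sqrt{- \frac{5063}{14}} = \frac{i \sqrt{70882}}{14}$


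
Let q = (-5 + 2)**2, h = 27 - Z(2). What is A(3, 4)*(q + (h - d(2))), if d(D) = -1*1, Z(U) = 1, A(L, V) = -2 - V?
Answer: -216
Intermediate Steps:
h = 26 (h = 27 - 1*1 = 27 - 1 = 26)
d(D) = -1
q = 9 (q = (-3)**2 = 9)
A(3, 4)*(q + (h - d(2))) = (-2 - 1*4)*(9 + (26 - 1*(-1))) = (-2 - 4)*(9 + (26 + 1)) = -6*(9 + 27) = -6*36 = -216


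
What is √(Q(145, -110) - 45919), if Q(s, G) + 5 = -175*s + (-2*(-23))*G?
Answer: I*√76359 ≈ 276.33*I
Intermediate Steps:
Q(s, G) = -5 - 175*s + 46*G (Q(s, G) = -5 + (-175*s + (-2*(-23))*G) = -5 + (-175*s + 46*G) = -5 - 175*s + 46*G)
√(Q(145, -110) - 45919) = √((-5 - 175*145 + 46*(-110)) - 45919) = √((-5 - 25375 - 5060) - 45919) = √(-30440 - 45919) = √(-76359) = I*√76359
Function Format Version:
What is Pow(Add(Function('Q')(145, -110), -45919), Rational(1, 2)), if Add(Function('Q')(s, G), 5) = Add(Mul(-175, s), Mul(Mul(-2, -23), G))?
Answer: Mul(I, Pow(76359, Rational(1, 2))) ≈ Mul(276.33, I)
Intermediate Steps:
Function('Q')(s, G) = Add(-5, Mul(-175, s), Mul(46, G)) (Function('Q')(s, G) = Add(-5, Add(Mul(-175, s), Mul(Mul(-2, -23), G))) = Add(-5, Add(Mul(-175, s), Mul(46, G))) = Add(-5, Mul(-175, s), Mul(46, G)))
Pow(Add(Function('Q')(145, -110), -45919), Rational(1, 2)) = Pow(Add(Add(-5, Mul(-175, 145), Mul(46, -110)), -45919), Rational(1, 2)) = Pow(Add(Add(-5, -25375, -5060), -45919), Rational(1, 2)) = Pow(Add(-30440, -45919), Rational(1, 2)) = Pow(-76359, Rational(1, 2)) = Mul(I, Pow(76359, Rational(1, 2)))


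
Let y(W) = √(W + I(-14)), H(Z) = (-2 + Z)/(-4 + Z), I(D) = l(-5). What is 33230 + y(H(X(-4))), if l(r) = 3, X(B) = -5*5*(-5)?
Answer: 33230 + 9*√6/11 ≈ 33232.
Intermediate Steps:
X(B) = 125 (X(B) = -25*(-5) = 125)
I(D) = 3
H(Z) = (-2 + Z)/(-4 + Z)
y(W) = √(3 + W) (y(W) = √(W + 3) = √(3 + W))
33230 + y(H(X(-4))) = 33230 + √(3 + (-2 + 125)/(-4 + 125)) = 33230 + √(3 + 123/121) = 33230 + √(486/121) = 33230 + 9*√6/11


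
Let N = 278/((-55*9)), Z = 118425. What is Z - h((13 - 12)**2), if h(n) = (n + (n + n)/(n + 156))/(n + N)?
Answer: 4034542620/34069 ≈ 1.1842e+5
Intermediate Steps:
N = -278/495 (N = 278/(-495) = 278*(-1/495) = -278/495 ≈ -0.56162)
h(n) = (n + 2*n/(156 + n))/(-278/495 + n) (h(n) = (n + (n + n)/(n + 156))/(n - 278/495) = (n + (2*n)/(156 + n))/(-278/495 + n) = (n + 2*n/(156 + n))/(-278/495 + n))
Z - h((13 - 12)**2) = 118425 - 495*(13 - 12)**2*(158 + (13 - 12)**2)/(-43368 + 495*((13 - 12)**2)**2 + 76942*(13 - 12)**2) = 118425 - 495*1**2*(158 + 1**2)/(-43368 + 495*(1**2)**2 + 76942*1**2) = 118425 - 495*(158 + 1)/(-43368 + 495*1**2 + 76942*1) = 118425 - 495*159/(-43368 + 495*1 + 76942) = 118425 - 495*159/(-43368 + 495 + 76942) = 118425 - 495*159/34069 = 118425 - 1*78705/34069 = 118425 - 78705/34069 = 4034542620/34069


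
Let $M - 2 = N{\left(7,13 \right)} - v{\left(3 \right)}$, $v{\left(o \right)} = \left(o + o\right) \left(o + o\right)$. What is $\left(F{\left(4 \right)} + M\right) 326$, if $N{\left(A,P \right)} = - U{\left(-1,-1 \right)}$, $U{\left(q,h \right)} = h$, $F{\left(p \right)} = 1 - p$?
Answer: $-11736$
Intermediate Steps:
$N{\left(A,P \right)} = 1$ ($N{\left(A,P \right)} = \left(-1\right) \left(-1\right) = 1$)
$v{\left(o \right)} = 4 o^{2}$ ($v{\left(o \right)} = 2 o 2 o = 4 o^{2}$)
$M = -33$ ($M = 2 + \left(1 - 4 \cdot 3^{2}\right) = 2 + \left(1 - 4 \cdot 9\right) = 2 + \left(1 - 36\right) = 2 - 35 = -33$)
$\left(F{\left(4 \right)} + M\right) 326 = \left(\left(1 - 4\right) - 33\right) 326 = \left(-3 - 33\right) 326 = \left(-36\right) 326 = -11736$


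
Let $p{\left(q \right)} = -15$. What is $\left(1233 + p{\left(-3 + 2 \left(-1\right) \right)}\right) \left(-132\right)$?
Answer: $-160776$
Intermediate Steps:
$\left(1233 + p{\left(-3 + 2 \left(-1\right) \right)}\right) \left(-132\right) = \left(1233 - 15\right) \left(-132\right) = 1218 \left(-132\right) = -160776$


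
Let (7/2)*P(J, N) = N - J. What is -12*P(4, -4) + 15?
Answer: 297/7 ≈ 42.429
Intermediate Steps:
P(J, N) = -2*J/7 + 2*N/7 (P(J, N) = 2*(N - J)/7 = -2*J/7 + 2*N/7)
-12*P(4, -4) + 15 = -12*(-2/7*4 + (2/7)*(-4)) + 15 = -12*(-8/7 - 8/7) + 15 = -12*(-16/7) + 15 = 192/7 + 15 = 297/7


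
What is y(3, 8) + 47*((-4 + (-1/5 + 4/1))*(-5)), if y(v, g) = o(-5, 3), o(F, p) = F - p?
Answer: 39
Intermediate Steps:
y(v, g) = -8 (y(v, g) = -5 - 1*3 = -5 - 3 = -8)
y(3, 8) + 47*((-4 + (-1/5 + 4/1))*(-5)) = -8 + 47*((-4 + (-1/5 + 4/1))*(-5)) = -8 + 47*((-4 + (-1*⅕ + 4*1))*(-5)) = -8 + 47*((-4 + (-⅕ + 4))*(-5)) = -8 + 47*((-4 + 19/5)*(-5)) = -8 + 47*(-⅕*(-5)) = -8 + 47*1 = -8 + 47 = 39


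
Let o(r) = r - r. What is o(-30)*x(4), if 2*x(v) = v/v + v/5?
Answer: 0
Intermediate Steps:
x(v) = 1/2 + v/10 (x(v) = (v/v + v/5)/2 = (1 + v*(1/5))/2 = (1 + v/5)/2 = 1/2 + v/10)
o(r) = 0
o(-30)*x(4) = 0*(1/2 + (1/10)*4) = 0*(1/2 + 2/5) = 0*(9/10) = 0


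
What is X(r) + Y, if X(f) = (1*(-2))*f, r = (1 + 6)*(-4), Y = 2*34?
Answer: 124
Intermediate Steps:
Y = 68
r = -28 (r = 7*(-4) = -28)
X(f) = -2*f
X(r) + Y = -2*(-28) + 68 = 56 + 68 = 124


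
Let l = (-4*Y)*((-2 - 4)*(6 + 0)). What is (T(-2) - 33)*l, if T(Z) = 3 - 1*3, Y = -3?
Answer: 14256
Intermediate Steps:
T(Z) = 0 (T(Z) = 3 - 3 = 0)
l = -432 (l = (-4*(-3))*((-2 - 4)*(6 + 0)) = 12*(-6*6) = 12*(-36) = -432)
(T(-2) - 33)*l = (0 - 33)*(-432) = -33*(-432) = 14256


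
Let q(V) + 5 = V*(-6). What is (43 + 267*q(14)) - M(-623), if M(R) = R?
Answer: -23097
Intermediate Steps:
q(V) = -5 - 6*V (q(V) = -5 + V*(-6) = -5 - 6*V)
(43 + 267*q(14)) - M(-623) = (43 + 267*(-5 - 6*14)) - 1*(-623) = (43 + 267*(-5 - 84)) + 623 = (43 + 267*(-89)) + 623 = (43 - 23763) + 623 = -23720 + 623 = -23097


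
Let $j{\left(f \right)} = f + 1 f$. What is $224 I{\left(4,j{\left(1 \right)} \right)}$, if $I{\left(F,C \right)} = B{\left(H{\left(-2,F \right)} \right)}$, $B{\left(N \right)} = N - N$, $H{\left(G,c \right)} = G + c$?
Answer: $0$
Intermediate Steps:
$j{\left(f \right)} = 2 f$ ($j{\left(f \right)} = f + f = 2 f$)
$B{\left(N \right)} = 0$
$I{\left(F,C \right)} = 0$
$224 I{\left(4,j{\left(1 \right)} \right)} = 224 \cdot 0 = 0$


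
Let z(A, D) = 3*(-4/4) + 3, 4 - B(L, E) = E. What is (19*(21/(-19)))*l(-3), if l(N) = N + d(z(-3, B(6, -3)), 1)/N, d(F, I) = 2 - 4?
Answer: 49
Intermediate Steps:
B(L, E) = 4 - E
z(A, D) = 0 (z(A, D) = 3*(-4*¼) + 3 = 3*(-1) + 3 = -3 + 3 = 0)
d(F, I) = -2
l(N) = N - 2/N
(19*(21/(-19)))*l(-3) = (19*(21/(-19)))*(-3 - 2/(-3)) = (19*(21*(-1/19)))*(-3 - 2*(-⅓)) = (19*(-21/19))*(-3 + ⅔) = -21*(-7/3) = 49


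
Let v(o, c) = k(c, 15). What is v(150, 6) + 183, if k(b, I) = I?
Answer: 198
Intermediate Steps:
v(o, c) = 15
v(150, 6) + 183 = 15 + 183 = 198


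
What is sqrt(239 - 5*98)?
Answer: I*sqrt(251) ≈ 15.843*I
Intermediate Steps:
sqrt(239 - 5*98) = sqrt(239 - 490) = sqrt(-251) = I*sqrt(251)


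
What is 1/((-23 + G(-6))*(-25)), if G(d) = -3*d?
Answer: 1/125 ≈ 0.0080000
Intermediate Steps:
1/((-23 + G(-6))*(-25)) = 1/((-23 - 3*(-6))*(-25)) = 1/((-23 + 18)*(-25)) = 1/(-5*(-25)) = 1/125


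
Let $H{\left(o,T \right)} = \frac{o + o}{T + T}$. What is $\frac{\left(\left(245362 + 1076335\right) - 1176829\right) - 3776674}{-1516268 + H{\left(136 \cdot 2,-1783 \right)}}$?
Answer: $\frac{3237755049}{1351753058} \approx 2.3952$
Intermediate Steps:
$H{\left(o,T \right)} = \frac{o}{T}$ ($H{\left(o,T \right)} = \frac{2 o}{2 T} = 2 o \frac{1}{2 T} = \frac{o}{T}$)
$\frac{\left(\left(245362 + 1076335\right) - 1176829\right) - 3776674}{-1516268 + H{\left(136 \cdot 2,-1783 \right)}} = \frac{\left(\left(245362 + 1076335\right) - 1176829\right) - 3776674}{-1516268 + \frac{136 \cdot 2}{-1783}} = \frac{\left(1321697 - 1176829\right) - 3776674}{-1516268 + 272 \left(- \frac{1}{1783}\right)} = \frac{144868 - 3776674}{-1516268 - \frac{272}{1783}} = - \frac{3631806}{- \frac{2703506116}{1783}} = \left(-3631806\right) \left(- \frac{1783}{2703506116}\right) = \frac{3237755049}{1351753058}$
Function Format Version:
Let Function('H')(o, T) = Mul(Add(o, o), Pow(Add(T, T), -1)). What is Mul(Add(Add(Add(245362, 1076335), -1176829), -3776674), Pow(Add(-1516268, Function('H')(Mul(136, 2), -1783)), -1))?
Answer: Rational(3237755049, 1351753058) ≈ 2.3952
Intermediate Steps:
Function('H')(o, T) = Mul(o, Pow(T, -1)) (Function('H')(o, T) = Mul(Mul(2, o), Pow(Mul(2, T), -1)) = Mul(Mul(2, o), Mul(Rational(1, 2), Pow(T, -1))) = Mul(o, Pow(T, -1)))
Mul(Add(Add(Add(245362, 1076335), -1176829), -3776674), Pow(Add(-1516268, Function('H')(Mul(136, 2), -1783)), -1)) = Mul(Add(Add(Add(245362, 1076335), -1176829), -3776674), Pow(Add(-1516268, Mul(Mul(136, 2), Pow(-1783, -1))), -1)) = Mul(Add(Add(1321697, -1176829), -3776674), Pow(Add(-1516268, Mul(272, Rational(-1, 1783))), -1)) = Mul(Add(144868, -3776674), Pow(Add(-1516268, Rational(-272, 1783)), -1)) = Mul(-3631806, Pow(Rational(-2703506116, 1783), -1)) = Mul(-3631806, Rational(-1783, 2703506116)) = Rational(3237755049, 1351753058)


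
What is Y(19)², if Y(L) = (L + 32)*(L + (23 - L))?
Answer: 1375929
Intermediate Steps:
Y(L) = 736 + 23*L (Y(L) = (32 + L)*23 = 736 + 23*L)
Y(19)² = (736 + 23*19)² = (736 + 437)² = 1173² = 1375929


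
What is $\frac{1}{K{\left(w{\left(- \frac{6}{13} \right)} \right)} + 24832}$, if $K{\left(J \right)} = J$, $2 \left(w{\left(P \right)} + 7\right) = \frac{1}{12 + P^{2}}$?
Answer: $\frac{4128}{102477769} \approx 4.0282 \cdot 10^{-5}$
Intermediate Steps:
$w{\left(P \right)} = -7 + \frac{1}{2 \left(12 + P^{2}\right)}$
$\frac{1}{K{\left(w{\left(- \frac{6}{13} \right)} \right)} + 24832} = \frac{1}{\frac{-167 - 14 \left(- \frac{6}{13}\right)^{2}}{2 \left(12 + \left(- \frac{6}{13}\right)^{2}\right)} + 24832} = \frac{1}{\frac{-167 - \frac{504}{169}}{2 \left(12 + \frac{36}{169}\right)} + 24832} = \frac{1}{\frac{-167 - \frac{504}{169}}{2 \cdot \frac{2064}{169}} + 24832} = \frac{1}{\frac{1}{2} \cdot \frac{169}{2064} \left(- \frac{28727}{169}\right) + 24832} = \frac{1}{- \frac{28727}{4128} + 24832} = \frac{1}{\frac{102477769}{4128}} = \frac{4128}{102477769}$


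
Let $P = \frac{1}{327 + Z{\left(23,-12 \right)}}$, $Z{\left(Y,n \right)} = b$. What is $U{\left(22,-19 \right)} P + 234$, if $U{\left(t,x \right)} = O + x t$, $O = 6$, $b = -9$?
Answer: $\frac{37000}{159} \approx 232.7$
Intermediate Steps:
$Z{\left(Y,n \right)} = -9$
$U{\left(t,x \right)} = 6 + t x$ ($U{\left(t,x \right)} = 6 + x t = 6 + t x$)
$P = \frac{1}{318}$ ($P = \frac{1}{327 - 9} = \frac{1}{318} \approx 0.0031447$)
$U{\left(22,-19 \right)} P + 234 = \left(6 + 22 \left(-19\right)\right) \frac{1}{318} + 234 = \left(6 - 418\right) \frac{1}{318} + 234 = \left(-412\right) \frac{1}{318} + 234 = - \frac{206}{159} + 234 = \frac{37000}{159}$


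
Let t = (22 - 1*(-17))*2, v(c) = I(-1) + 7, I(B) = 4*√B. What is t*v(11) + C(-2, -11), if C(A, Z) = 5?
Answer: 551 + 312*I ≈ 551.0 + 312.0*I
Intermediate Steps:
v(c) = 7 + 4*I (v(c) = 4*√(-1) + 7 = 4*I + 7 = 7 + 4*I)
t = 78 (t = (22 + 17)*2 = 39*2 = 78)
t*v(11) + C(-2, -11) = 78*(7 + 4*I) + 5 = (546 + 312*I) + 5 = 551 + 312*I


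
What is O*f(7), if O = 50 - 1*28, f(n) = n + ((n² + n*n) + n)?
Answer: 2464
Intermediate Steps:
f(n) = 2*n + 2*n² (f(n) = n + ((n² + n²) + n) = n + (2*n² + n) = n + (n + 2*n²) = 2*n + 2*n²)
O = 22 (O = 50 - 28 = 22)
O*f(7) = 22*(2*7*(1 + 7)) = 22*(2*7*8) = 22*112 = 2464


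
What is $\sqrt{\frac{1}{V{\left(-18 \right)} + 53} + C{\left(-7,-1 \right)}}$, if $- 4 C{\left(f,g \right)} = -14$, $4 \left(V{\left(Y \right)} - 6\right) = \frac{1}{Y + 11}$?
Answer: $\frac{7 \sqrt{782574}}{3302} \approx 1.8754$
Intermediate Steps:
$V{\left(Y \right)} = 6 + \frac{1}{4 \left(11 + Y\right)}$ ($V{\left(Y \right)} = 6 + \frac{1}{4 \left(Y + 11\right)} = 6 + \frac{1}{4 \left(11 + Y\right)}$)
$C{\left(f,g \right)} = \frac{7}{2}$ ($C{\left(f,g \right)} = \left(- \frac{1}{4}\right) \left(-14\right) = \frac{7}{2}$)
$\sqrt{\frac{1}{V{\left(-18 \right)} + 53} + C{\left(-7,-1 \right)}} = \sqrt{\frac{1}{\frac{265 + 24 \left(-18\right)}{4 \left(11 - 18\right)} + 53} + \frac{7}{2}} = \sqrt{\frac{1}{\frac{265 - 432}{4 \left(-7\right)} + 53} + \frac{7}{2}} = \sqrt{\frac{1}{\frac{1}{4} \left(- \frac{1}{7}\right) \left(-167\right) + 53} + \frac{7}{2}} = \sqrt{\frac{1}{\frac{167}{28} + 53} + \frac{7}{2}} = \sqrt{\frac{1}{\frac{1651}{28}} + \frac{7}{2}} = \sqrt{\frac{28}{1651} + \frac{7}{2}} = \sqrt{\frac{11613}{3302}} = \frac{7 \sqrt{782574}}{3302}$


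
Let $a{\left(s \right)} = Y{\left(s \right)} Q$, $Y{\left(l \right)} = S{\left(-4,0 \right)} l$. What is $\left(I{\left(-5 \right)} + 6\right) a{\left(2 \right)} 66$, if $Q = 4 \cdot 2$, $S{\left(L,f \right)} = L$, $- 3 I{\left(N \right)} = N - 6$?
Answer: $-40832$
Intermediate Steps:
$I{\left(N \right)} = 2 - \frac{N}{3}$ ($I{\left(N \right)} = - \frac{N - 6}{3} = - \frac{-6 + N}{3} = 2 - \frac{N}{3}$)
$Y{\left(l \right)} = - 4 l$
$Q = 8$
$a{\left(s \right)} = - 32 s$ ($a{\left(s \right)} = - 4 s 8 = - 32 s$)
$\left(I{\left(-5 \right)} + 6\right) a{\left(2 \right)} 66 = \left(\left(2 - - \frac{5}{3}\right) + 6\right) \left(\left(-32\right) 2\right) 66 = \left(\left(2 + \frac{5}{3}\right) + 6\right) \left(-64\right) 66 = \left(\frac{11}{3} + 6\right) \left(-64\right) 66 = \frac{29}{3} \left(-64\right) 66 = \left(- \frac{1856}{3}\right) 66 = -40832$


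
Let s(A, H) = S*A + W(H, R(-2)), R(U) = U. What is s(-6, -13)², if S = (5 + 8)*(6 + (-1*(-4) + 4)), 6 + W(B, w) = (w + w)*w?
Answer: 1188100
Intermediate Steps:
W(B, w) = -6 + 2*w² (W(B, w) = -6 + (w + w)*w = -6 + (2*w)*w = -6 + 2*w²)
S = 182 (S = 13*(6 + (4 + 4)) = 13*(6 + 8) = 13*14 = 182)
s(A, H) = 2 + 182*A (s(A, H) = 182*A + (-6 + 2*(-2)²) = 182*A + (-6 + 2*4) = 182*A + (-6 + 8) = 182*A + 2 = 2 + 182*A)
s(-6, -13)² = (2 + 182*(-6))² = (2 - 1092)² = (-1090)² = 1188100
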